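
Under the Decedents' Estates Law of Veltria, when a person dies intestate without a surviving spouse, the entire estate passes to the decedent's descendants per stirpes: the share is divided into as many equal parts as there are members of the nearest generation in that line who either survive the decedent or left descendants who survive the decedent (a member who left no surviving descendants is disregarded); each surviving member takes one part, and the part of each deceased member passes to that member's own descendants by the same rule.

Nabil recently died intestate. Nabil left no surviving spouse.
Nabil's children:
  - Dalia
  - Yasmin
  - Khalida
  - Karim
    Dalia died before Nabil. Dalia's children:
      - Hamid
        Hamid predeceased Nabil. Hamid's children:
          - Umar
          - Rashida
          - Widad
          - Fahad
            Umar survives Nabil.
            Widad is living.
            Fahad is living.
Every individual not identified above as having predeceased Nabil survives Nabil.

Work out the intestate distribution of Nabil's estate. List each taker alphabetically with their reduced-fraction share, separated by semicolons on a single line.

Fahad 1/16; Karim 1/4; Khalida 1/4; Rashida 1/16; Umar 1/16; Widad 1/16; Yasmin 1/4

There is no surviving spouse, so the entire estate passes to Nabil's descendants per stirpes.
The estate is divided into 4 equal shares of 1/4 among Dalia, Yasmin, Khalida, Karim.
Dalia predeceased; the 1/4 allotted to Dalia's branch passes to Dalia's issue by representation.
Hamid's line is the sole branch at this level, so the full 1/4 passes to Hamid's issue by representation.
The 1/4 is divided into 4 equal shares of 1/16 among Umar, Rashida, Widad, Fahad.
Umar is living and takes 1/16.
Rashida is living and takes 1/16.
Widad is living and takes 1/16.
Fahad is living and takes 1/16.
Yasmin is living and takes 1/4.
Khalida is living and takes 1/4.
Karim is living and takes 1/4.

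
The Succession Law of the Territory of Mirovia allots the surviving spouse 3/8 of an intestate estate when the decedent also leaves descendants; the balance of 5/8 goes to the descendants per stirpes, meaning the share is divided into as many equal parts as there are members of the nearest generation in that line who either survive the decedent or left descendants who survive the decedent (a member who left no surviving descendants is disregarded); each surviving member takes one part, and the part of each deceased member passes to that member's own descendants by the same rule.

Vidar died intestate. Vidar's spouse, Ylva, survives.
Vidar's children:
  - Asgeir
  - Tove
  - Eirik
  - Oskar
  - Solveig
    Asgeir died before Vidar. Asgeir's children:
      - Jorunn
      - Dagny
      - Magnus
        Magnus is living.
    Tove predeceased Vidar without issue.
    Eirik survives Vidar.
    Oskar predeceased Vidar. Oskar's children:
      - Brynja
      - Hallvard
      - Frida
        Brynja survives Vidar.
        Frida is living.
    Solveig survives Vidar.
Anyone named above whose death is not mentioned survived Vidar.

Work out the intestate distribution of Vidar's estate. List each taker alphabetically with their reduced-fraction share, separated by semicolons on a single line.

Ylva, as surviving spouse, takes 3/8.
The remaining 5/8 passes to Vidar's descendants per stirpes.
Tove left no surviving issue, so that branch lapses and is disregarded.
The 5/8 is divided into 4 equal shares of 5/32 among Asgeir, Eirik, Oskar, Solveig.
Asgeir predeceased; the 5/32 allotted to Asgeir's branch passes to Asgeir's issue by representation.
The 5/32 is divided into 3 equal shares of 5/96 among Jorunn, Dagny, Magnus.
Jorunn is living and takes 5/96.
Dagny is living and takes 5/96.
Magnus is living and takes 5/96.
Eirik is living and takes 5/32.
Oskar predeceased; the 5/32 allotted to Oskar's branch passes to Oskar's issue by representation.
The 5/32 is divided into 3 equal shares of 5/96 among Brynja, Hallvard, Frida.
Brynja is living and takes 5/96.
Hallvard is living and takes 5/96.
Frida is living and takes 5/96.
Solveig is living and takes 5/32.

Brynja 5/96; Dagny 5/96; Eirik 5/32; Frida 5/96; Hallvard 5/96; Jorunn 5/96; Magnus 5/96; Solveig 5/32; Ylva 3/8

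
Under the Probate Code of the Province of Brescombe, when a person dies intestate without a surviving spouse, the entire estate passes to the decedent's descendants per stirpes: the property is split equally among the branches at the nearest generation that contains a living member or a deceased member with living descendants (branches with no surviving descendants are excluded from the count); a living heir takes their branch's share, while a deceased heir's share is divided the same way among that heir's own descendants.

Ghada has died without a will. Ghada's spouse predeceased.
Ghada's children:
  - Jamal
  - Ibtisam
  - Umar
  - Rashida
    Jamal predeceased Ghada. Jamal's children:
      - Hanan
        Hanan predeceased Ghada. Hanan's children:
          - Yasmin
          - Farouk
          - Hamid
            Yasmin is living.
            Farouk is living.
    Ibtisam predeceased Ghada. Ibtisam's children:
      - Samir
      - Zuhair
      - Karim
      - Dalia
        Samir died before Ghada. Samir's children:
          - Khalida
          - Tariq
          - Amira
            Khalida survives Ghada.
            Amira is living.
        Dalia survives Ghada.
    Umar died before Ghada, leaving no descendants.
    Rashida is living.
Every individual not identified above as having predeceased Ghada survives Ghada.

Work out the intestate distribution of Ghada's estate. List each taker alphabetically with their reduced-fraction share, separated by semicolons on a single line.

There is no surviving spouse, so the entire estate passes to Ghada's descendants per stirpes.
Umar left no surviving issue, so that branch lapses and is disregarded.
The estate is divided into 3 equal shares of 1/3 among Jamal, Ibtisam, Rashida.
Jamal predeceased; the 1/3 allotted to Jamal's branch passes to Jamal's issue by representation.
Hanan's line is the sole branch at this level, so the full 1/3 passes to Hanan's issue by representation.
The 1/3 is divided into 3 equal shares of 1/9 among Yasmin, Farouk, Hamid.
Yasmin is living and takes 1/9.
Farouk is living and takes 1/9.
Hamid is living and takes 1/9.
Ibtisam predeceased; the 1/3 allotted to Ibtisam's branch passes to Ibtisam's issue by representation.
The 1/3 is divided into 4 equal shares of 1/12 among Samir, Zuhair, Karim, Dalia.
Samir predeceased; the 1/12 allotted to Samir's branch passes to Samir's issue by representation.
The 1/12 is divided into 3 equal shares of 1/36 among Khalida, Tariq, Amira.
Khalida is living and takes 1/36.
Tariq is living and takes 1/36.
Amira is living and takes 1/36.
Zuhair is living and takes 1/12.
Karim is living and takes 1/12.
Dalia is living and takes 1/12.
Rashida is living and takes 1/3.

Amira 1/36; Dalia 1/12; Farouk 1/9; Hamid 1/9; Karim 1/12; Khalida 1/36; Rashida 1/3; Tariq 1/36; Yasmin 1/9; Zuhair 1/12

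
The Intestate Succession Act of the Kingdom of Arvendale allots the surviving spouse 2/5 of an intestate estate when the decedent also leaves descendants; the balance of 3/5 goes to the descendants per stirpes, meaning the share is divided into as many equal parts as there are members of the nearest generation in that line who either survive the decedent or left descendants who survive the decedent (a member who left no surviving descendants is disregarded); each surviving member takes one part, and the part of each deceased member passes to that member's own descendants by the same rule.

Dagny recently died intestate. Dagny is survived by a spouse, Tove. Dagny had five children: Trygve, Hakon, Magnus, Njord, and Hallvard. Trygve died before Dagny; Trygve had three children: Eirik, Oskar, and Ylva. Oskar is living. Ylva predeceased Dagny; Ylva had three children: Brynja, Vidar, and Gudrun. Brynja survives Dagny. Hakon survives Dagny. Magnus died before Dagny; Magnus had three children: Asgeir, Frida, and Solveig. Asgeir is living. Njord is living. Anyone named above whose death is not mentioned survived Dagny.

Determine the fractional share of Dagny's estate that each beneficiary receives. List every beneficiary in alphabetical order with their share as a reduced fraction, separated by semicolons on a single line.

Asgeir 1/25; Brynja 1/75; Eirik 1/25; Frida 1/25; Gudrun 1/75; Hakon 3/25; Hallvard 3/25; Njord 3/25; Oskar 1/25; Solveig 1/25; Tove 2/5; Vidar 1/75

Tove, as surviving spouse, takes 2/5.
The remaining 3/5 passes to Dagny's descendants per stirpes.
The 3/5 is divided into 5 equal shares of 3/25 among Trygve, Hakon, Magnus, Njord, Hallvard.
Trygve predeceased; the 3/25 allotted to Trygve's branch passes to Trygve's issue by representation.
The 3/25 is divided into 3 equal shares of 1/25 among Eirik, Oskar, Ylva.
Eirik is living and takes 1/25.
Oskar is living and takes 1/25.
Ylva predeceased; the 1/25 allotted to Ylva's branch passes to Ylva's issue by representation.
The 1/25 is divided into 3 equal shares of 1/75 among Brynja, Vidar, Gudrun.
Brynja is living and takes 1/75.
Vidar is living and takes 1/75.
Gudrun is living and takes 1/75.
Hakon is living and takes 3/25.
Magnus predeceased; the 3/25 allotted to Magnus's branch passes to Magnus's issue by representation.
The 3/25 is divided into 3 equal shares of 1/25 among Asgeir, Frida, Solveig.
Asgeir is living and takes 1/25.
Frida is living and takes 1/25.
Solveig is living and takes 1/25.
Njord is living and takes 3/25.
Hallvard is living and takes 3/25.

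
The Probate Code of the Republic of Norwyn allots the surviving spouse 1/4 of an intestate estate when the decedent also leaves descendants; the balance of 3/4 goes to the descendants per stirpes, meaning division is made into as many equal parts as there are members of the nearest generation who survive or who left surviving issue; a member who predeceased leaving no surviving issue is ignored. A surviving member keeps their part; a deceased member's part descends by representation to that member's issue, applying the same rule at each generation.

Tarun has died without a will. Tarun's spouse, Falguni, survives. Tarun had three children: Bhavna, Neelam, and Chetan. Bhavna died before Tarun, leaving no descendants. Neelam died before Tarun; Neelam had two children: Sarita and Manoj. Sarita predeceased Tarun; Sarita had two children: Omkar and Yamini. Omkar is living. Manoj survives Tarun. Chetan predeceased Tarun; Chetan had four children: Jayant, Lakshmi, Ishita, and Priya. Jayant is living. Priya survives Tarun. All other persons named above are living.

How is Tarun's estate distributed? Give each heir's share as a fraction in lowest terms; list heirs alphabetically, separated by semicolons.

Falguni, as surviving spouse, takes 1/4.
The remaining 3/4 passes to Tarun's descendants per stirpes.
Bhavna left no surviving issue, so that branch lapses and is disregarded.
The 3/4 is divided into 2 equal shares of 3/8 among Neelam, Chetan.
Neelam predeceased; the 3/8 allotted to Neelam's branch passes to Neelam's issue by representation.
The 3/8 is divided into 2 equal shares of 3/16 among Sarita, Manoj.
Sarita predeceased; the 3/16 allotted to Sarita's branch passes to Sarita's issue by representation.
The 3/16 is divided into 2 equal shares of 3/32 among Omkar, Yamini.
Omkar is living and takes 3/32.
Yamini is living and takes 3/32.
Manoj is living and takes 3/16.
Chetan predeceased; the 3/8 allotted to Chetan's branch passes to Chetan's issue by representation.
The 3/8 is divided into 4 equal shares of 3/32 among Jayant, Lakshmi, Ishita, Priya.
Jayant is living and takes 3/32.
Lakshmi is living and takes 3/32.
Ishita is living and takes 3/32.
Priya is living and takes 3/32.

Falguni 1/4; Ishita 3/32; Jayant 3/32; Lakshmi 3/32; Manoj 3/16; Omkar 3/32; Priya 3/32; Yamini 3/32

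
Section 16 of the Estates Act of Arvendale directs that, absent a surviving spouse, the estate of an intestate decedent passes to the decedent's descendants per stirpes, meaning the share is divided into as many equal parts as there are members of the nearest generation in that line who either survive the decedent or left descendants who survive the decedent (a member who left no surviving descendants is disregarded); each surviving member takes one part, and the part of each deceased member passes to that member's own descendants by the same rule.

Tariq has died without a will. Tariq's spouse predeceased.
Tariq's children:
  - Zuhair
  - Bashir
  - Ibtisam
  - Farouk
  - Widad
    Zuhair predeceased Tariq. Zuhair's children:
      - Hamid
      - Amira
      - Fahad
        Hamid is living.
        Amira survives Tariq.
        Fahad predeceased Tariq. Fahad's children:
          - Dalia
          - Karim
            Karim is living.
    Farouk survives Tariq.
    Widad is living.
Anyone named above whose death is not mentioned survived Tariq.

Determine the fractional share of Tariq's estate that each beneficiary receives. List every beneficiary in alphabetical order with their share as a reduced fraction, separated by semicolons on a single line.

Amira 1/15; Bashir 1/5; Dalia 1/30; Farouk 1/5; Hamid 1/15; Ibtisam 1/5; Karim 1/30; Widad 1/5

There is no surviving spouse, so the entire estate passes to Tariq's descendants per stirpes.
The estate is divided into 5 equal shares of 1/5 among Zuhair, Bashir, Ibtisam, Farouk, Widad.
Zuhair predeceased; the 1/5 allotted to Zuhair's branch passes to Zuhair's issue by representation.
The 1/5 is divided into 3 equal shares of 1/15 among Hamid, Amira, Fahad.
Hamid is living and takes 1/15.
Amira is living and takes 1/15.
Fahad predeceased; the 1/15 allotted to Fahad's branch passes to Fahad's issue by representation.
The 1/15 is divided into 2 equal shares of 1/30 among Dalia, Karim.
Dalia is living and takes 1/30.
Karim is living and takes 1/30.
Bashir is living and takes 1/5.
Ibtisam is living and takes 1/5.
Farouk is living and takes 1/5.
Widad is living and takes 1/5.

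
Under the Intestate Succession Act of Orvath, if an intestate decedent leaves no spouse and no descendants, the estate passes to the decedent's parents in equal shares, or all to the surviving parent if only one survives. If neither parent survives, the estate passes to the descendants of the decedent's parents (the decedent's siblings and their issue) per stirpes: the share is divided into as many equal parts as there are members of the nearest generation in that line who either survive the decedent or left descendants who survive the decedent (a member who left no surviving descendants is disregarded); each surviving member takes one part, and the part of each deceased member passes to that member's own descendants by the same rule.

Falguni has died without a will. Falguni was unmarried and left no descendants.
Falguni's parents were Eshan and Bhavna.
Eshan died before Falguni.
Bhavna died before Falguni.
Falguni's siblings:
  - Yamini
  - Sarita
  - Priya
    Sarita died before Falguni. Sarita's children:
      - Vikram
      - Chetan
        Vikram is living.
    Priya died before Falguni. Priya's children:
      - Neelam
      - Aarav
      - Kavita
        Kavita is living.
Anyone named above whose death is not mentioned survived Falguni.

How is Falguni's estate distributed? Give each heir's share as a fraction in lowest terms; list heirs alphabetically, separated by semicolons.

Neither parent survives and there are no descendants, so the estate passes to Falguni's siblings and their issue per stirpes.
The estate is divided into 3 equal shares of 1/3 among Yamini, Sarita, Priya.
Yamini is living and takes 1/3.
Sarita predeceased; the 1/3 allotted to Sarita's branch passes to Sarita's issue by representation.
The 1/3 is divided into 2 equal shares of 1/6 among Vikram, Chetan.
Vikram is living and takes 1/6.
Chetan is living and takes 1/6.
Priya predeceased; the 1/3 allotted to Priya's branch passes to Priya's issue by representation.
The 1/3 is divided into 3 equal shares of 1/9 among Neelam, Aarav, Kavita.
Neelam is living and takes 1/9.
Aarav is living and takes 1/9.
Kavita is living and takes 1/9.

Aarav 1/9; Chetan 1/6; Kavita 1/9; Neelam 1/9; Vikram 1/6; Yamini 1/3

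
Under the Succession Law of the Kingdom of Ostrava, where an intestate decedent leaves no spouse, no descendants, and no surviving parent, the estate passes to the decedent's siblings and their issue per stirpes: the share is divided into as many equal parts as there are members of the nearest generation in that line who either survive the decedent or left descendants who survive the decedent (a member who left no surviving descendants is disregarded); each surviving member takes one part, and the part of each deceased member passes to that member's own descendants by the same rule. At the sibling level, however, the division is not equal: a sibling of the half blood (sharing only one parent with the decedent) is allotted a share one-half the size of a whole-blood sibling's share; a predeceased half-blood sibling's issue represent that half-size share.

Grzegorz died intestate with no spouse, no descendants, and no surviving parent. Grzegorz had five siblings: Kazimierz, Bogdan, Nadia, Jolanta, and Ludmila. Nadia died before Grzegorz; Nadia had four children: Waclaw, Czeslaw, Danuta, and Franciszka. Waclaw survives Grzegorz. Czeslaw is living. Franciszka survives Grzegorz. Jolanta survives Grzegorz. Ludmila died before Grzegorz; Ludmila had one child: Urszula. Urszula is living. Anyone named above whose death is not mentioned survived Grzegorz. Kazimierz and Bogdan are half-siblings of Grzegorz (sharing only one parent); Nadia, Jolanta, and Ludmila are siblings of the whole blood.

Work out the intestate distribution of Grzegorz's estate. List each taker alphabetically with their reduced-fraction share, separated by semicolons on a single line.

Bogdan 1/8; Czeslaw 1/16; Danuta 1/16; Franciszka 1/16; Jolanta 1/4; Kazimierz 1/8; Urszula 1/4; Waclaw 1/16

No spouse, descendants, or parent survives, so the estate passes to Grzegorz's siblings per stirpes.
Half-blood siblings count for one-half the weight of whole-blood siblings at the initial division.
Dividing 1 in proportion to weights (total weight 4): Kazimierz (weight 1/2) → 1/8; Bogdan (weight 1/2) → 1/8; Nadia (weight 1) → 1/4; Jolanta (weight 1) → 1/4; Ludmila (weight 1) → 1/4.
Kazimierz is living and takes 1/8.
Bogdan is living and takes 1/8.
Nadia predeceased; the 1/4 allotted to Nadia's branch passes to Nadia's issue by representation.
The 1/4 is divided into 4 equal shares of 1/16 among Waclaw, Czeslaw, Danuta, Franciszka.
Waclaw is living and takes 1/16.
Czeslaw is living and takes 1/16.
Danuta is living and takes 1/16.
Franciszka is living and takes 1/16.
Jolanta is living and takes 1/4.
Ludmila predeceased; the 1/4 allotted to Ludmila's branch passes to Ludmila's issue by representation.
Urszula is the sole taker at this level and receives the full 1/4.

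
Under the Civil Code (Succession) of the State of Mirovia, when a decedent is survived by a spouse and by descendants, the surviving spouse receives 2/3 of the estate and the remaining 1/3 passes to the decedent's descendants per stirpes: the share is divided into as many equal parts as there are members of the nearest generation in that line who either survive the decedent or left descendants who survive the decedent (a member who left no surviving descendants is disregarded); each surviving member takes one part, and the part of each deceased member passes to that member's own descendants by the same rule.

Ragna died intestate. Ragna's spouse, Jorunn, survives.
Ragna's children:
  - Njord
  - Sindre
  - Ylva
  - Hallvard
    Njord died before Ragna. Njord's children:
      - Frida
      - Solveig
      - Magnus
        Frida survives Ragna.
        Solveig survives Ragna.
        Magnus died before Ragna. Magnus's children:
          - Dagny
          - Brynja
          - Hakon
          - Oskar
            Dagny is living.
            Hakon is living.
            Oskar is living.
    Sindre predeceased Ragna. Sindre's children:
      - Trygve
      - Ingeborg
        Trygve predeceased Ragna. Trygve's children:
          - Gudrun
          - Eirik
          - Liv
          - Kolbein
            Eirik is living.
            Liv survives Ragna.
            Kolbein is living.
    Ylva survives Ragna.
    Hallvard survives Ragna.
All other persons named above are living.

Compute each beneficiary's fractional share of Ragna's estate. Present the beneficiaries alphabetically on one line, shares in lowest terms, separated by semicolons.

Jorunn, as surviving spouse, takes 2/3.
The remaining 1/3 passes to Ragna's descendants per stirpes.
The 1/3 is divided into 4 equal shares of 1/12 among Njord, Sindre, Ylva, Hallvard.
Njord predeceased; the 1/12 allotted to Njord's branch passes to Njord's issue by representation.
The 1/12 is divided into 3 equal shares of 1/36 among Frida, Solveig, Magnus.
Frida is living and takes 1/36.
Solveig is living and takes 1/36.
Magnus predeceased; the 1/36 allotted to Magnus's branch passes to Magnus's issue by representation.
The 1/36 is divided into 4 equal shares of 1/144 among Dagny, Brynja, Hakon, Oskar.
Dagny is living and takes 1/144.
Brynja is living and takes 1/144.
Hakon is living and takes 1/144.
Oskar is living and takes 1/144.
Sindre predeceased; the 1/12 allotted to Sindre's branch passes to Sindre's issue by representation.
The 1/12 is divided into 2 equal shares of 1/24 among Trygve, Ingeborg.
Trygve predeceased; the 1/24 allotted to Trygve's branch passes to Trygve's issue by representation.
The 1/24 is divided into 4 equal shares of 1/96 among Gudrun, Eirik, Liv, Kolbein.
Gudrun is living and takes 1/96.
Eirik is living and takes 1/96.
Liv is living and takes 1/96.
Kolbein is living and takes 1/96.
Ingeborg is living and takes 1/24.
Ylva is living and takes 1/12.
Hallvard is living and takes 1/12.

Brynja 1/144; Dagny 1/144; Eirik 1/96; Frida 1/36; Gudrun 1/96; Hakon 1/144; Hallvard 1/12; Ingeborg 1/24; Jorunn 2/3; Kolbein 1/96; Liv 1/96; Oskar 1/144; Solveig 1/36; Ylva 1/12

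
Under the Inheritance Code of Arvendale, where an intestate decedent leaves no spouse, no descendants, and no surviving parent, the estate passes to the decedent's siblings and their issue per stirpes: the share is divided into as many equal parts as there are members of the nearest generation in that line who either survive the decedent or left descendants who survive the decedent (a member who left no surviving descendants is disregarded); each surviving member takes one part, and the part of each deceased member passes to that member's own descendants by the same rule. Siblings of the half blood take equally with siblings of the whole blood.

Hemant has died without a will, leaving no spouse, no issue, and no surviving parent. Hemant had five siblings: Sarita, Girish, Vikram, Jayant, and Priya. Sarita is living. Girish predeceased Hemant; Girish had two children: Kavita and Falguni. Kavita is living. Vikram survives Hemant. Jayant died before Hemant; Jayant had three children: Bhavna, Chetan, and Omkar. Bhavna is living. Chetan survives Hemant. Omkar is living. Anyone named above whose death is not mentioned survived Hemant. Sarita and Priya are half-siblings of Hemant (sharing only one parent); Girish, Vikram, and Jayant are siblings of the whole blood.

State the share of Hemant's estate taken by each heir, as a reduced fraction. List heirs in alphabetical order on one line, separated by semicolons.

No spouse, descendants, or parent survives, so the estate passes to Hemant's siblings per stirpes.
Half-blood and whole-blood siblings take equally under the stated rule.
The estate is divided into 5 equal shares of 1/5 among Sarita, Girish, Vikram, Jayant, Priya.
Sarita is living and takes 1/5.
Girish predeceased; the 1/5 allotted to Girish's branch passes to Girish's issue by representation.
The 1/5 is divided into 2 equal shares of 1/10 among Kavita, Falguni.
Kavita is living and takes 1/10.
Falguni is living and takes 1/10.
Vikram is living and takes 1/5.
Jayant predeceased; the 1/5 allotted to Jayant's branch passes to Jayant's issue by representation.
The 1/5 is divided into 3 equal shares of 1/15 among Bhavna, Chetan, Omkar.
Bhavna is living and takes 1/15.
Chetan is living and takes 1/15.
Omkar is living and takes 1/15.
Priya is living and takes 1/5.

Bhavna 1/15; Chetan 1/15; Falguni 1/10; Kavita 1/10; Omkar 1/15; Priya 1/5; Sarita 1/5; Vikram 1/5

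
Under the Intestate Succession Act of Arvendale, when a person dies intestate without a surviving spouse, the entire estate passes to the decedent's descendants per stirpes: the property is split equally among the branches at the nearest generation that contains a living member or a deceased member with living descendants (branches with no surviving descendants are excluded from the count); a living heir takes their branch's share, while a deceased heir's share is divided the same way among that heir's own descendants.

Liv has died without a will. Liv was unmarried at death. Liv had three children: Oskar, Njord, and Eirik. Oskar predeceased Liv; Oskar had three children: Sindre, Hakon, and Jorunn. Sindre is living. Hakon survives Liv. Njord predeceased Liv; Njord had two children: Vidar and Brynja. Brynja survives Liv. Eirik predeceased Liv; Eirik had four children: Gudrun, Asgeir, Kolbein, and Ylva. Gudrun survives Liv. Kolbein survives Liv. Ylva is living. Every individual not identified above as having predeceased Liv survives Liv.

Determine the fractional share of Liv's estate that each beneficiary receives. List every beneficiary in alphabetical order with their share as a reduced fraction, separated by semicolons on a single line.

There is no surviving spouse, so the entire estate passes to Liv's descendants per stirpes.
The estate is divided into 3 equal shares of 1/3 among Oskar, Njord, Eirik.
Oskar predeceased; the 1/3 allotted to Oskar's branch passes to Oskar's issue by representation.
The 1/3 is divided into 3 equal shares of 1/9 among Sindre, Hakon, Jorunn.
Sindre is living and takes 1/9.
Hakon is living and takes 1/9.
Jorunn is living and takes 1/9.
Njord predeceased; the 1/3 allotted to Njord's branch passes to Njord's issue by representation.
The 1/3 is divided into 2 equal shares of 1/6 among Vidar, Brynja.
Vidar is living and takes 1/6.
Brynja is living and takes 1/6.
Eirik predeceased; the 1/3 allotted to Eirik's branch passes to Eirik's issue by representation.
The 1/3 is divided into 4 equal shares of 1/12 among Gudrun, Asgeir, Kolbein, Ylva.
Gudrun is living and takes 1/12.
Asgeir is living and takes 1/12.
Kolbein is living and takes 1/12.
Ylva is living and takes 1/12.

Asgeir 1/12; Brynja 1/6; Gudrun 1/12; Hakon 1/9; Jorunn 1/9; Kolbein 1/12; Sindre 1/9; Vidar 1/6; Ylva 1/12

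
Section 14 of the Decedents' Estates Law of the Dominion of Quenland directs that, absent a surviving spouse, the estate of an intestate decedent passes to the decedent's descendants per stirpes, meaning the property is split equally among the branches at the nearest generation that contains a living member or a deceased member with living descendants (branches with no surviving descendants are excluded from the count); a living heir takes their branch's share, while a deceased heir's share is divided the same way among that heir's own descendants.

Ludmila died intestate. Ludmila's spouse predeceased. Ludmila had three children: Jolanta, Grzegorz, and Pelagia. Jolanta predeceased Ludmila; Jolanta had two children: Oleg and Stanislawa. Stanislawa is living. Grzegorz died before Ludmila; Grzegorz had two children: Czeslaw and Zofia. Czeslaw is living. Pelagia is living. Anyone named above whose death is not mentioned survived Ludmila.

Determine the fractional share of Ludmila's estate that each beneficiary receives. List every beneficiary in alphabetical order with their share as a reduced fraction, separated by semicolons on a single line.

Czeslaw 1/6; Oleg 1/6; Pelagia 1/3; Stanislawa 1/6; Zofia 1/6

There is no surviving spouse, so the entire estate passes to Ludmila's descendants per stirpes.
The estate is divided into 3 equal shares of 1/3 among Jolanta, Grzegorz, Pelagia.
Jolanta predeceased; the 1/3 allotted to Jolanta's branch passes to Jolanta's issue by representation.
The 1/3 is divided into 2 equal shares of 1/6 among Oleg, Stanislawa.
Oleg is living and takes 1/6.
Stanislawa is living and takes 1/6.
Grzegorz predeceased; the 1/3 allotted to Grzegorz's branch passes to Grzegorz's issue by representation.
The 1/3 is divided into 2 equal shares of 1/6 among Czeslaw, Zofia.
Czeslaw is living and takes 1/6.
Zofia is living and takes 1/6.
Pelagia is living and takes 1/3.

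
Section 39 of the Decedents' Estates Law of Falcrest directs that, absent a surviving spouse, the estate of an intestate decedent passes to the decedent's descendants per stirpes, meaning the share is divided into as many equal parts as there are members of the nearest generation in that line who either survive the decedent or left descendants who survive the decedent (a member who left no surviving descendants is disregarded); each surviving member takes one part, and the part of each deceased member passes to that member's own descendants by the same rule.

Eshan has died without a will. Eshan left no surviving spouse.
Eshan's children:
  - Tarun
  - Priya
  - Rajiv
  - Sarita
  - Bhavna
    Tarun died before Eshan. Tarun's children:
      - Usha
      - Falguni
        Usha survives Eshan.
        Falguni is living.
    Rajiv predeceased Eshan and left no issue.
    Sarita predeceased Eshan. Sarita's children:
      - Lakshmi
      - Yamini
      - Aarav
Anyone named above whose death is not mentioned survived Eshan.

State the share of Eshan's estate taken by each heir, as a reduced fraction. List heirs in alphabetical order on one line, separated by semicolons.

There is no surviving spouse, so the entire estate passes to Eshan's descendants per stirpes.
Rajiv left no surviving issue, so that branch lapses and is disregarded.
The estate is divided into 4 equal shares of 1/4 among Tarun, Priya, Sarita, Bhavna.
Tarun predeceased; the 1/4 allotted to Tarun's branch passes to Tarun's issue by representation.
The 1/4 is divided into 2 equal shares of 1/8 among Usha, Falguni.
Usha is living and takes 1/8.
Falguni is living and takes 1/8.
Priya is living and takes 1/4.
Sarita predeceased; the 1/4 allotted to Sarita's branch passes to Sarita's issue by representation.
The 1/4 is divided into 3 equal shares of 1/12 among Lakshmi, Yamini, Aarav.
Lakshmi is living and takes 1/12.
Yamini is living and takes 1/12.
Aarav is living and takes 1/12.
Bhavna is living and takes 1/4.

Aarav 1/12; Bhavna 1/4; Falguni 1/8; Lakshmi 1/12; Priya 1/4; Usha 1/8; Yamini 1/12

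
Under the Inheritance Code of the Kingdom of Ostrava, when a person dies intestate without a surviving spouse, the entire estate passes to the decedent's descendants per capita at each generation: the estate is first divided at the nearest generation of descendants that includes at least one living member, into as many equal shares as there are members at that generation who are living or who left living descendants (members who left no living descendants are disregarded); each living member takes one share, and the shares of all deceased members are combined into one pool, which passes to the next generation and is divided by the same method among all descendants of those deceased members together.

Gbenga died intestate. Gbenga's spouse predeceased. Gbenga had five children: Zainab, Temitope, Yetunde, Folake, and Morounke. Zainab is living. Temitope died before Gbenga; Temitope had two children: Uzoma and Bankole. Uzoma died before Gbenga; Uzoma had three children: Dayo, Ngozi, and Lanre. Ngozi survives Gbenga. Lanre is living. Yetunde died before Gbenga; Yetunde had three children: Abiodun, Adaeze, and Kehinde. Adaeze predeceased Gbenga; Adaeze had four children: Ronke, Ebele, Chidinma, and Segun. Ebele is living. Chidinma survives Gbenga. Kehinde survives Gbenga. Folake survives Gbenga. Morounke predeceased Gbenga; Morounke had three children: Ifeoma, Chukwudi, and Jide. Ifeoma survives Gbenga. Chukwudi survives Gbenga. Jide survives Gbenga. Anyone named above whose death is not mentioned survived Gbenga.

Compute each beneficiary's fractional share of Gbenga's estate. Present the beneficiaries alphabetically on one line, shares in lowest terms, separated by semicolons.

Abiodun 3/40; Bankole 3/40; Chidinma 3/140; Chukwudi 3/40; Dayo 3/140; Ebele 3/140; Folake 1/5; Ifeoma 3/40; Jide 3/40; Kehinde 3/40; Lanre 3/140; Ngozi 3/140; Ronke 3/140; Segun 3/140; Zainab 1/5

There is no surviving spouse, so the entire estate passes to Gbenga's descendants per capita at each generation.
At generation 1 (Zainab, Temitope, Yetunde, Folake, Morounke) there are 5 shares of (1)/5 = 1/5 each.
Living: Zainab and Folake — each takes 1/5.
Deceased: Temitope, Yetunde, and Morounke. Their combined 3/5 is pooled and carried to generation 2.
At generation 2 (Uzoma, Bankole, Abiodun, Adaeze, Kehinde, Ifeoma, Chukwudi, Jide) there are 8 shares of (3/5)/8 = 3/40 each.
Living: Bankole, Abiodun, Kehinde, Ifeoma, Chukwudi, and Jide — each takes 3/40.
Deceased: Uzoma and Adaeze. Their combined 3/20 is pooled and carried to generation 3.
At generation 3 (Dayo, Ngozi, Lanre, Ronke, Ebele, Chidinma, Segun) there are 7 shares of (3/20)/7 = 3/140 each.
Living: Dayo, Ngozi, Lanre, Ronke, Ebele, Chidinma, and Segun — each takes 3/140.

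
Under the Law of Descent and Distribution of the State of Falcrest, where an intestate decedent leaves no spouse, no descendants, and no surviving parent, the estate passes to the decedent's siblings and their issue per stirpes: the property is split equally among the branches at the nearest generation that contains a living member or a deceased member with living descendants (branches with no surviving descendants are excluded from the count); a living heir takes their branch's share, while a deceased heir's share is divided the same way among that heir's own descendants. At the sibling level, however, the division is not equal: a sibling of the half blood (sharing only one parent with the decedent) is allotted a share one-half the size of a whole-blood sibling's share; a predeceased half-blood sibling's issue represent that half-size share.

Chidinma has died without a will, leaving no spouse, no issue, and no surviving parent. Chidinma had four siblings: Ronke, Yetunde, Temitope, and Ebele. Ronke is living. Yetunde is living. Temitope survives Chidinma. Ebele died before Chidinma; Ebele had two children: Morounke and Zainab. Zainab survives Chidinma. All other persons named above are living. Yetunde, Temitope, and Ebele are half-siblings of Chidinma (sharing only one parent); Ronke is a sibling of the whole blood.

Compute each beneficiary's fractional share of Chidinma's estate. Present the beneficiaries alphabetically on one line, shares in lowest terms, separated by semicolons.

No spouse, descendants, or parent survives, so the estate passes to Chidinma's siblings per stirpes.
Half-blood siblings count for one-half the weight of whole-blood siblings at the initial division.
Dividing 1 in proportion to weights (total weight 5/2): Ronke (weight 1) → 2/5; Yetunde (weight 1/2) → 1/5; Temitope (weight 1/2) → 1/5; Ebele (weight 1/2) → 1/5.
Ronke is living and takes 2/5.
Yetunde is living and takes 1/5.
Temitope is living and takes 1/5.
Ebele predeceased; the 1/5 allotted to Ebele's branch passes to Ebele's issue by representation.
The 1/5 is divided into 2 equal shares of 1/10 among Morounke, Zainab.
Morounke is living and takes 1/10.
Zainab is living and takes 1/10.

Morounke 1/10; Ronke 2/5; Temitope 1/5; Yetunde 1/5; Zainab 1/10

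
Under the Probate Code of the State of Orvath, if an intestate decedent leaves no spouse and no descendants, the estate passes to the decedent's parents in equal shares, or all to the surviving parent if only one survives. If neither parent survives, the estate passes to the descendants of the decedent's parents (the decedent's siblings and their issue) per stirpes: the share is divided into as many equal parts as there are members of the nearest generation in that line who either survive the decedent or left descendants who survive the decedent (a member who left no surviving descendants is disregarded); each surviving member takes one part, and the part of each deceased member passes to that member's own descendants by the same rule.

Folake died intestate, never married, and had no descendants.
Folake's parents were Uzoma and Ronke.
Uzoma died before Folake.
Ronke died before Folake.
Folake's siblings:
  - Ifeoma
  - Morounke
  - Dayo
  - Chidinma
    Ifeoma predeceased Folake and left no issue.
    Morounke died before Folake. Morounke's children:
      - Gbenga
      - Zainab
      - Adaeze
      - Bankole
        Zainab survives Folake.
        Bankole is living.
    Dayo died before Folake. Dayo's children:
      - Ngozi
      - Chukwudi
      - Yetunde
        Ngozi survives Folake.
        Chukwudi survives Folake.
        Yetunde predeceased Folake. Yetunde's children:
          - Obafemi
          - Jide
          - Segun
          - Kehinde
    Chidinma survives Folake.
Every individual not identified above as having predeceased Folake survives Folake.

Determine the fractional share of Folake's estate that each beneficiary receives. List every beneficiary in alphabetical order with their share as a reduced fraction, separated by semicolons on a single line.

Neither parent survives and there are no descendants, so the estate passes to Folake's siblings and their issue per stirpes.
Ifeoma left no surviving issue, so that branch lapses and is disregarded.
The estate is divided into 3 equal shares of 1/3 among Morounke, Dayo, Chidinma.
Morounke predeceased; the 1/3 allotted to Morounke's branch passes to Morounke's issue by representation.
The 1/3 is divided into 4 equal shares of 1/12 among Gbenga, Zainab, Adaeze, Bankole.
Gbenga is living and takes 1/12.
Zainab is living and takes 1/12.
Adaeze is living and takes 1/12.
Bankole is living and takes 1/12.
Dayo predeceased; the 1/3 allotted to Dayo's branch passes to Dayo's issue by representation.
The 1/3 is divided into 3 equal shares of 1/9 among Ngozi, Chukwudi, Yetunde.
Ngozi is living and takes 1/9.
Chukwudi is living and takes 1/9.
Yetunde predeceased; the 1/9 allotted to Yetunde's branch passes to Yetunde's issue by representation.
The 1/9 is divided into 4 equal shares of 1/36 among Obafemi, Jide, Segun, Kehinde.
Obafemi is living and takes 1/36.
Jide is living and takes 1/36.
Segun is living and takes 1/36.
Kehinde is living and takes 1/36.
Chidinma is living and takes 1/3.

Adaeze 1/12; Bankole 1/12; Chidinma 1/3; Chukwudi 1/9; Gbenga 1/12; Jide 1/36; Kehinde 1/36; Ngozi 1/9; Obafemi 1/36; Segun 1/36; Zainab 1/12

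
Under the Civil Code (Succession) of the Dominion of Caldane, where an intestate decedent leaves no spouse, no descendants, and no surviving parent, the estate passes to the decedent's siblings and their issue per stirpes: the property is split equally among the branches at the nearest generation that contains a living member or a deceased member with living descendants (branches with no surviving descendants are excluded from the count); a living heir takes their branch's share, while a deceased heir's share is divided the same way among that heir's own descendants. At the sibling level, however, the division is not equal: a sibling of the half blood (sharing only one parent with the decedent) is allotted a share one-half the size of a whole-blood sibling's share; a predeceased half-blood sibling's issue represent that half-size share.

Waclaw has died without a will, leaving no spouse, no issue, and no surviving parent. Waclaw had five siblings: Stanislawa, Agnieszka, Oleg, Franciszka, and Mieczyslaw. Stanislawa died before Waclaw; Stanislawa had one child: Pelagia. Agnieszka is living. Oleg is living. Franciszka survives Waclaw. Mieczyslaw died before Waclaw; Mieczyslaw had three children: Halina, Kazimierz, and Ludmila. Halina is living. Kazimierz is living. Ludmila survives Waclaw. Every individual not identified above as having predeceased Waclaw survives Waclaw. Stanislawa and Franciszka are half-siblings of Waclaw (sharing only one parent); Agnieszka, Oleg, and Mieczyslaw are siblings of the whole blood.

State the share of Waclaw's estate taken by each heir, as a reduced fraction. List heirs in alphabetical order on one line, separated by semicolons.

Agnieszka 1/4; Franciszka 1/8; Halina 1/12; Kazimierz 1/12; Ludmila 1/12; Oleg 1/4; Pelagia 1/8

No spouse, descendants, or parent survives, so the estate passes to Waclaw's siblings per stirpes.
Half-blood siblings count for one-half the weight of whole-blood siblings at the initial division.
Dividing 1 in proportion to weights (total weight 4): Stanislawa (weight 1/2) → 1/8; Agnieszka (weight 1) → 1/4; Oleg (weight 1) → 1/4; Franciszka (weight 1/2) → 1/8; Mieczyslaw (weight 1) → 1/4.
Stanislawa predeceased; the 1/8 allotted to Stanislawa's branch passes to Stanislawa's issue by representation.
Pelagia is the sole taker at this level and receives the full 1/8.
Agnieszka is living and takes 1/4.
Oleg is living and takes 1/4.
Franciszka is living and takes 1/8.
Mieczyslaw predeceased; the 1/4 allotted to Mieczyslaw's branch passes to Mieczyslaw's issue by representation.
The 1/4 is divided into 3 equal shares of 1/12 among Halina, Kazimierz, Ludmila.
Halina is living and takes 1/12.
Kazimierz is living and takes 1/12.
Ludmila is living and takes 1/12.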